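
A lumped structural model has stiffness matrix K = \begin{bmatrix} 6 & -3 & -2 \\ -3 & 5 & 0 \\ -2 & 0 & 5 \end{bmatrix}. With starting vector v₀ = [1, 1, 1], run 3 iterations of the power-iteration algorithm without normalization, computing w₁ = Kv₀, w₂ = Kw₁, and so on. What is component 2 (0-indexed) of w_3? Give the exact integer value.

w1 = Kv₀ = (6·1 + (-3)·1 + (-2)·1; (-3)·1 + 5·1 + 0·1; (-2)·1 + 0·1 + 5·1) = (1, 2, 3)
w2 = Kw1 = (6·1 + (-3)·2 + (-2)·3; (-3)·1 + 5·2 + 0·3; (-2)·1 + 0·2 + 5·3) = (-6, 7, 13)
w3 = Kw2 = (-83, 53, 77)
The requested component of w3 is 77.

77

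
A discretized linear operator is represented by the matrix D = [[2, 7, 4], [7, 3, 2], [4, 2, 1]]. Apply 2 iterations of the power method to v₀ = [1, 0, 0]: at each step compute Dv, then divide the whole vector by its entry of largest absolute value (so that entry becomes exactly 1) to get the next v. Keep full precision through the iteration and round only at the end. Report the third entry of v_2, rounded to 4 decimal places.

Dv0 = (2.00000, 7.00000, 4.00000); divide by 7.00000 → v1 = (0.28571, 1.00000, 0.57143)
Dv1 = (9.85714, 6.14286, 3.71429); divide by 9.85714 → v2 = (1.00000, 0.62319, 0.37681)
Requested entry of v2: 26/69 = 0.3768

0.3768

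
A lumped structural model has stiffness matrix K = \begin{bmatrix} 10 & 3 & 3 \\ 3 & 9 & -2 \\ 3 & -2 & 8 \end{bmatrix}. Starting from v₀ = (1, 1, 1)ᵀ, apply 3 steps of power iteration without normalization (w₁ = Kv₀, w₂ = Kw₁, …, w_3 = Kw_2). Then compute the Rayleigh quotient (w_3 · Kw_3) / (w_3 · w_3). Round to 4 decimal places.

λ ≈ 12.8653

w1 = Kv₀ = (10·1 + 3·1 + 3·1; 3·1 + 9·1 + (-2)·1; 3·1 + (-2)·1 + 8·1) = (16, 10, 9)
w2 = Kw1 = (10·16 + 3·10 + 3·9; 3·16 + 9·10 + (-2)·9; 3·16 + (-2)·10 + 8·9) = (217, 120, 100)
w3 = Kw2 = (2830, 1531, 1211)
Kw3 = (36526, 19847, 15116)
w3·Kw3 = 2830·36526 + 1531·19847 + 1211·15116 = 152059813; w3·w3 = 2830·2830 + 1531·1531 + 1211·1211 = 11819382
λ ≈ 152059813/11819382 = 12.8653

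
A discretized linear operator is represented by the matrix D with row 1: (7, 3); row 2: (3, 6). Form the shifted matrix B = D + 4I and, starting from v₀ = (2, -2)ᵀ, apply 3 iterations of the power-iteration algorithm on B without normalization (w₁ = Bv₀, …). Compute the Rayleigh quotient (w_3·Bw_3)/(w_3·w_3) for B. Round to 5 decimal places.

B = D + 4I has rows (11, 3); (3, 10)
w1 = Bv₀ = (11·2 + 3·(-2); 3·2 + 10·(-2)) = (16, -14)
w2 = Bw1 = (11·16 + 3·(-14); 3·16 + 10·(-14)) = (134, -92)
w3 = Bw2 = (1198, -518)
Bw3 = (11624, -1586)
w3·Bw3 = 14747100; w3·w3 = 1703528; μ ≈ 14747100/1703528 = 8.65680

8.65680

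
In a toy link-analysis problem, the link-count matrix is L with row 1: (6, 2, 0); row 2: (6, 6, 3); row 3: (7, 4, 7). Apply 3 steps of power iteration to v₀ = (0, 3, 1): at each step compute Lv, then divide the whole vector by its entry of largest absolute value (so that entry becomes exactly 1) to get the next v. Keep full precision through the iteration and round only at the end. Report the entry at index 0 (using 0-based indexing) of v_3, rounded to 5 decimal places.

Lv0 = (6.000000, 21.000000, 19.000000); divide by 21.000000 → v1 = (0.285714, 1.000000, 0.904762)
Lv1 = (3.714286, 10.428571, 12.333333); divide by 12.333333 → v2 = (0.301158, 0.845560, 1.000000)
Lv2 = (3.498069, 9.880309, 12.490347); divide by 12.490347 → v3 = (0.280062, 0.791036, 1.000000)
Requested entry of v3: 906/3235 = 0.28006

0.28006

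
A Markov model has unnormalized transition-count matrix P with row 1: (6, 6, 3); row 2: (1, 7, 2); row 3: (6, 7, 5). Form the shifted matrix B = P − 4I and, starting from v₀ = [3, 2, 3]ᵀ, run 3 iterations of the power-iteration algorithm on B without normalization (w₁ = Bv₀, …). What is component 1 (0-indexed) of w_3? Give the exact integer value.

B = P − 4I has rows (2, 6, 3); (1, 3, 2); (6, 7, 1)
w1 = Bv₀ = (2·3 + 6·2 + 3·3; 1·3 + 3·2 + 2·3; 6·3 + 7·2 + 1·3) = (27, 15, 35)
w2 = Bw1 = (2·27 + 6·15 + 3·35; 1·27 + 3·15 + 2·35; 6·27 + 7·15 + 1·35) = (249, 142, 302)
w3 = Bw2 = (2256, 1279, 2790)
Requested component of w3: 1279

1279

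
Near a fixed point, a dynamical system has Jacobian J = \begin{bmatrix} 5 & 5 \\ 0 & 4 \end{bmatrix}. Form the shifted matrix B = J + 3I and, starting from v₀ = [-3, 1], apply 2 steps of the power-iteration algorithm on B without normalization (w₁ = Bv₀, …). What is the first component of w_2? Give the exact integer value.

-117

B = J + 3I has rows (8, 5); (0, 7)
w1 = Bv₀ = (8·(-3) + 5·1; 0·(-3) + 7·1) = (-19, 7)
w2 = Bw1 = (8·(-19) + 5·7; 0·(-19) + 7·7) = (-117, 49)
Requested component of w2: -117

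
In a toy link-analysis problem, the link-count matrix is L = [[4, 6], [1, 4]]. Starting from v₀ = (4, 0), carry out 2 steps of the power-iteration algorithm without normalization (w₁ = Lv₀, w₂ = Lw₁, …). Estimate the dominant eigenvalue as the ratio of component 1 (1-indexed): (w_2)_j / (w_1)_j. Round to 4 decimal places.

w1 = Lv₀ = (16, 4)
w2 = Lw1 = (88, 32)
Ratio at component: 88 / 16 = 5.5000

λ ≈ 5.5000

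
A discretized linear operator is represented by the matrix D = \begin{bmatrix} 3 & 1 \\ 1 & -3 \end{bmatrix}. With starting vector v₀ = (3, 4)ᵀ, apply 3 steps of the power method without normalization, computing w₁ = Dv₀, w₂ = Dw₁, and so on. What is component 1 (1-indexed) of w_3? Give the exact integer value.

w1 = Dv₀ = (3·3 + 1·4; 1·3 + (-3)·4) = (13, -9)
w2 = Dw1 = (3·13 + 1·(-9); 1·13 + (-3)·(-9)) = (30, 40)
w3 = Dw2 = (130, -90)
The requested component of w3 is 130.

130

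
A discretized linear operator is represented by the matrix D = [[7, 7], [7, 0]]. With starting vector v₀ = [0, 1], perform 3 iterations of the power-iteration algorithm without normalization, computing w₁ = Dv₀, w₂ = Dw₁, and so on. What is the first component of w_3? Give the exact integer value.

w1 = Dv₀ = (7, 0)
w2 = Dw1 = (49, 49)
w3 = Dw2 = (686, 343)
The requested component of w3 is 686.

686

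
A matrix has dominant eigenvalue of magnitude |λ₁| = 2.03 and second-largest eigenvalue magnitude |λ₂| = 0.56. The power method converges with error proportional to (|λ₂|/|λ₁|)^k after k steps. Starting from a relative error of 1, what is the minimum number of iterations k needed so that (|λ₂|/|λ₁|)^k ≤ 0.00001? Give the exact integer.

9

|λ₂/λ₁| = 0.56/2.03 = 0.27586
Need k ≥ ln(0.00001) / ln(0.27586) = -11.5129 / -1.2879 ≈ 8.940
Smallest integer k satisfying the bound: 9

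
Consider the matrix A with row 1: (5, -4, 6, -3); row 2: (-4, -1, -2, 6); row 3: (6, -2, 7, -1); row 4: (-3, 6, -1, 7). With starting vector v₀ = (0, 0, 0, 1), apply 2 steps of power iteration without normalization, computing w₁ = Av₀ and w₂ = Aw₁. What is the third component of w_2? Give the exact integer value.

w1 = Av₀ = (-3, 6, -1, 7)
w2 = Aw1 = (-66, 50, -44, 95)
The requested component of w2 is -44.

-44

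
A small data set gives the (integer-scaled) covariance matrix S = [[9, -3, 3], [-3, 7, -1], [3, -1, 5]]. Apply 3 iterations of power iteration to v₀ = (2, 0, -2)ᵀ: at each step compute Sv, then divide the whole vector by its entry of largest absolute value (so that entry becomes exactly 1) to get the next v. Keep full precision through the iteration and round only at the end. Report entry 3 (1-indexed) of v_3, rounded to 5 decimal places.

Sv0 = (12.000000, -4.000000, -4.000000); divide by 12.000000 → v1 = (1.000000, -0.333333, -0.333333)
Sv1 = (9.000000, -5.000000, 1.666667); divide by 9.000000 → v2 = (1.000000, -0.555556, 0.185185)
Sv2 = (11.222222, -7.074074, 4.481481); divide by 11.222222 → v3 = (1.000000, -0.630363, 0.399340)
Requested entry of v3: 484/1212 = 0.39934

0.39934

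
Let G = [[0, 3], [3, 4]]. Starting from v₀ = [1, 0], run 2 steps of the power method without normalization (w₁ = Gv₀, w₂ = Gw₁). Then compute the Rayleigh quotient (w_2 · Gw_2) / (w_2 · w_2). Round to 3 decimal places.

λ ≈ 5.440

w1 = Gv₀ = (0, 3)
w2 = Gw1 = (9, 12)
Gw2 = (36, 75)
w2·Gw2 = 9·36 + 12·75 = 1224; w2·w2 = 9·9 + 12·12 = 225
λ ≈ 1224/225 = 5.440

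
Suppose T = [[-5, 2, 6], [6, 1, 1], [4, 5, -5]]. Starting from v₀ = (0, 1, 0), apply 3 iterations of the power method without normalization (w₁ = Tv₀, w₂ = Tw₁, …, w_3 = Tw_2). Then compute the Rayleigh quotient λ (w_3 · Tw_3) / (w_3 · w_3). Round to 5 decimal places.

w1 = Tv₀ = ((-5)·0 + 2·1 + 6·0; 6·0 + 1·1 + 1·0; 4·0 + 5·1 + (-5)·0) = (2, 1, 5)
w2 = Tw1 = ((-5)·2 + 2·1 + 6·5; 6·2 + 1·1 + 1·5; 4·2 + 5·1 + (-5)·5) = (22, 18, -12)
w3 = Tw2 = (-146, 138, 238)
Tw3 = (2434, -500, -1084)
w3·Tw3 = (-146)·2434 + 138·(-500) + 238·(-1084) = -682356; w3·w3 = (-146)·(-146) + 138·138 + 238·238 = 97004
λ ≈ -682356/97004 = -7.03431

-7.03431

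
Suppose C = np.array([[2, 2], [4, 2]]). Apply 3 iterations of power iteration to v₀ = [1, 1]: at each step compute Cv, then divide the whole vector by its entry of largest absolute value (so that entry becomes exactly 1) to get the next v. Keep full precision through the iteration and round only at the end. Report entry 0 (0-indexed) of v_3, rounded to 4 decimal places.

Cv0 = (4.00000, 6.00000); divide by 6.00000 → v1 = (0.66667, 1.00000)
Cv1 = (3.33333, 4.66667); divide by 4.66667 → v2 = (0.71429, 1.00000)
Cv2 = (3.42857, 4.85714); divide by 4.85714 → v3 = (0.70588, 1.00000)
Requested entry of v3: 96/136 = 0.7059

0.7059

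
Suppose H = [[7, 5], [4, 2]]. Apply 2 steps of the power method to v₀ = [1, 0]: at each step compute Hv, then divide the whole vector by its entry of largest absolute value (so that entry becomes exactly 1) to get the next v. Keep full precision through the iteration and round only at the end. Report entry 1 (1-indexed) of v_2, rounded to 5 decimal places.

Hv0 = (7.000000, 4.000000); divide by 7.000000 → v1 = (1.000000, 0.571429)
Hv1 = (9.857143, 5.142857); divide by 9.857143 → v2 = (1.000000, 0.521739)
Requested entry of v2: 69/69 = 1.00000

1.00000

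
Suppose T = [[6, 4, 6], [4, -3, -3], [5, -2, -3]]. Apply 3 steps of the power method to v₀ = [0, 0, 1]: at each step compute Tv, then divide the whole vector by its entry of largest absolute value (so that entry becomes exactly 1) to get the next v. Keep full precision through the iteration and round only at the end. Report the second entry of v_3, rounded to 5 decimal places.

-0.50000

Tv0 = (6.000000, -3.000000, -3.000000); divide by 6.000000 → v1 = (1.000000, -0.500000, -0.500000)
Tv1 = (1.000000, 7.000000, 7.500000); divide by 7.500000 → v2 = (0.133333, 0.933333, 1.000000)
Tv2 = (10.533333, -5.266667, -4.200000); divide by 10.533333 → v3 = (1.000000, -0.500000, -0.398734)
Requested entry of v3: -237/474 = -0.50000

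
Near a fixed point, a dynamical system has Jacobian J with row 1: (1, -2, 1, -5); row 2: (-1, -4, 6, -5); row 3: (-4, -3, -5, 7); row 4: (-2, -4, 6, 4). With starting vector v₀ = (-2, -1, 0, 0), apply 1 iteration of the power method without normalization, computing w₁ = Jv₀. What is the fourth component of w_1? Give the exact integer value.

w1 = Jv₀ = (0, 6, 11, 8)
The requested component of w1 is 8.

8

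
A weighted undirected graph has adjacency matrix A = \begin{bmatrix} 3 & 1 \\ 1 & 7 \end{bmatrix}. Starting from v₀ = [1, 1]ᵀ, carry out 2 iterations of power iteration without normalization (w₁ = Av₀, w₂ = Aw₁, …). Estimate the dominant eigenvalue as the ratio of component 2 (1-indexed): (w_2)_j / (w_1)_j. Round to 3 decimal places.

w1 = Av₀ = (3·1 + 1·1; 1·1 + 7·1) = (4, 8)
w2 = Aw1 = (3·4 + 1·8; 1·4 + 7·8) = (20, 60)
Ratio at component: 60 / 8 = 7.500

λ ≈ 7.500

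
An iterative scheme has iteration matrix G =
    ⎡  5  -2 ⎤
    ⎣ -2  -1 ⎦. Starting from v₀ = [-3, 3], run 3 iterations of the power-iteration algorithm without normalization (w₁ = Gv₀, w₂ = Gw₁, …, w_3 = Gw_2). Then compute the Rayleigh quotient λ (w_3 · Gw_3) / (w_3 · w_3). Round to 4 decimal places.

w1 = Gv₀ = (5·(-3) + (-2)·3; (-2)·(-3) + (-1)·3) = (-21, 3)
w2 = Gw1 = (5·(-21) + (-2)·3; (-2)·(-21) + (-1)·3) = (-111, 39)
w3 = Gw2 = (-633, 183)
Gw3 = (-3531, 1083)
w3·Gw3 = (-633)·(-3531) + 183·1083 = 2433312; w3·w3 = (-633)·(-633) + 183·183 = 434178
λ ≈ 2433312/434178 = 5.6044

5.6044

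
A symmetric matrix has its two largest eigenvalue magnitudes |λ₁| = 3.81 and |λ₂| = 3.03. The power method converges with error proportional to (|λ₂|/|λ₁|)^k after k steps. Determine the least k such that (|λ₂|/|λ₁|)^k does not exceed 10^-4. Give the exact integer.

41

|λ₂/λ₁| = 3.03/3.81 = 0.79528
Need k ≥ ln(10^-4) / ln(0.79528) = -9.2103 / -0.2291 ≈ 40.208
Smallest integer k satisfying the bound: 41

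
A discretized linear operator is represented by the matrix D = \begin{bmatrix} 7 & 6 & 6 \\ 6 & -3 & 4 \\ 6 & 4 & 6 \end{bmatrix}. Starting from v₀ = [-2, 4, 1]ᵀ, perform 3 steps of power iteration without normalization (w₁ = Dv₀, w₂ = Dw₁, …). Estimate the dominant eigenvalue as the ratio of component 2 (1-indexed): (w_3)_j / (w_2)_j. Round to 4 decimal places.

0.1429

w1 = Dv₀ = (16, -20, 10)
w2 = Dw1 = (52, 196, 76)
w3 = Dw2 = (1996, 28, 1552)
Ratio at component: 28 / 196 = 0.1429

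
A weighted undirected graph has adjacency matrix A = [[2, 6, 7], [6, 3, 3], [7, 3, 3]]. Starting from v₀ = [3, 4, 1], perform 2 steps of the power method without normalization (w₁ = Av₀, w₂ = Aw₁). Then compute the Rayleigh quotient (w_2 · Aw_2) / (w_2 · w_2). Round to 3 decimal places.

w1 = Av₀ = (2·3 + 6·4 + 7·1; 6·3 + 3·4 + 3·1; 7·3 + 3·4 + 3·1) = (37, 33, 36)
w2 = Aw1 = (2·37 + 6·33 + 7·36; 6·37 + 3·33 + 3·36; 7·37 + 3·33 + 3·36) = (524, 429, 466)
Aw2 = (6884, 5829, 6353)
w2·Aw2 = 524·6884 + 429·5829 + 466·6353 = 9068355; w2·w2 = 524·524 + 429·429 + 466·466 = 675773
λ ≈ 9068355/675773 = 13.419

λ ≈ 13.419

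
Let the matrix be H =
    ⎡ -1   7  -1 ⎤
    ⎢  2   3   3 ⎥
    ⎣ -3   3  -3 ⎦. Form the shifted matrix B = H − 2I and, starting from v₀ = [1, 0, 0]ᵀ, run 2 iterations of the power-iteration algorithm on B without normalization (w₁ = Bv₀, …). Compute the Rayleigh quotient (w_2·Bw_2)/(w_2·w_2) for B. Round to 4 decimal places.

-8.5163

B = H − 2I has rows (-3, 7, -1); (2, 1, 3); (-3, 3, -5)
w1 = Bv₀ = ((-3)·1 + 7·0 + (-1)·0; 2·1 + 1·0 + 3·0; (-3)·1 + 3·0 + (-5)·0) = (-3, 2, -3)
w2 = Bw1 = ((-3)·(-3) + 7·2 + (-1)·(-3); 2·(-3) + 1·2 + 3·(-3); (-3)·(-3) + 3·2 + (-5)·(-3)) = (26, -13, 30)
Bw2 = (-199, 129, -267)
w2·Bw2 = -14861; w2·w2 = 1745; μ ≈ -14861/1745 = -8.5163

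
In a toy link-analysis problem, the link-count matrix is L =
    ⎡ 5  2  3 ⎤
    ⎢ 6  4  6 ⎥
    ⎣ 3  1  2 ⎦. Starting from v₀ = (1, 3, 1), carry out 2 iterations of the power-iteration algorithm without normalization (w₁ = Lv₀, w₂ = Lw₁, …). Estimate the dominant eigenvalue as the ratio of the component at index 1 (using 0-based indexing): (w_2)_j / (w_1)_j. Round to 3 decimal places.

9.500

w1 = Lv₀ = (5·1 + 2·3 + 3·1; 6·1 + 4·3 + 6·1; 3·1 + 1·3 + 2·1) = (14, 24, 8)
w2 = Lw1 = (5·14 + 2·24 + 3·8; 6·14 + 4·24 + 6·8; 3·14 + 1·24 + 2·8) = (142, 228, 82)
Ratio at component: 228 / 24 = 9.500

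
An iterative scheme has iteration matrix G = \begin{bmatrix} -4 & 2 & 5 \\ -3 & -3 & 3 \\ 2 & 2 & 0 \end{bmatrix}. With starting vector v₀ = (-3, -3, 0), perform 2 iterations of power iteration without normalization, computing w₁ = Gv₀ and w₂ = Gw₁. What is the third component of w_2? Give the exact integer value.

w1 = Gv₀ = ((-4)·(-3) + 2·(-3) + 5·0; (-3)·(-3) + (-3)·(-3) + 3·0; 2·(-3) + 2·(-3) + 0·0) = (6, 18, -12)
w2 = Gw1 = ((-4)·6 + 2·18 + 5·(-12); (-3)·6 + (-3)·18 + 3·(-12); 2·6 + 2·18 + 0·(-12)) = (-48, -108, 48)
The requested component of w2 is 48.

48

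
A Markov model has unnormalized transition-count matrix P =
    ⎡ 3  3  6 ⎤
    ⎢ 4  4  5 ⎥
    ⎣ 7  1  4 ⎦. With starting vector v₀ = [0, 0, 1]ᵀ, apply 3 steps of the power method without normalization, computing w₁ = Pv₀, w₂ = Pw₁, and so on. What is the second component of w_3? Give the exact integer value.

799

w1 = Pv₀ = (3·0 + 3·0 + 6·1; 4·0 + 4·0 + 5·1; 7·0 + 1·0 + 4·1) = (6, 5, 4)
w2 = Pw1 = (3·6 + 3·5 + 6·4; 4·6 + 4·5 + 5·4; 7·6 + 1·5 + 4·4) = (57, 64, 63)
w3 = Pw2 = (741, 799, 715)
The requested component of w3 is 799.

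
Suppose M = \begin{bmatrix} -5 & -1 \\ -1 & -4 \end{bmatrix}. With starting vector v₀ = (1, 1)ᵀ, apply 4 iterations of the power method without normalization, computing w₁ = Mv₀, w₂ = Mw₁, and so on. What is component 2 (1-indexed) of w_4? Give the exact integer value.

w1 = Mv₀ = ((-5)·1 + (-1)·1; (-1)·1 + (-4)·1) = (-6, -5)
w2 = Mw1 = ((-5)·(-6) + (-1)·(-5); (-1)·(-6) + (-4)·(-5)) = (35, 26)
w3 = Mw2 = (-201, -139)
w4 = Mw3 = (1144, 757)
The requested component of w4 is 757.

757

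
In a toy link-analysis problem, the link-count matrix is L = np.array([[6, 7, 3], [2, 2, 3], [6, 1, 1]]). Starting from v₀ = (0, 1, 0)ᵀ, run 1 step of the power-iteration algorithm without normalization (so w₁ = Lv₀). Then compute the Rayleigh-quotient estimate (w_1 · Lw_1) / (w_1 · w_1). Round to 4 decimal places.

λ ≈ 9.2593

w1 = Lv₀ = (7, 2, 1)
Lw1 = (59, 21, 45)
w1·Lw1 = 7·59 + 2·21 + 1·45 = 500; w1·w1 = 7·7 + 2·2 + 1·1 = 54
λ ≈ 500/54 = 9.2593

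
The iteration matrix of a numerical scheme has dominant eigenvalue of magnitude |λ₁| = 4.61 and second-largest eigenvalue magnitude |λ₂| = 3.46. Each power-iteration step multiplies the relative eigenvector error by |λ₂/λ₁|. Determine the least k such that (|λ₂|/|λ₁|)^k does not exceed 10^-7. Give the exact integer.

|λ₂/λ₁| = 3.46/4.61 = 0.75054
Need k ≥ ln(10^-7) / ln(0.75054) = -16.1181 / -0.2870 ≈ 56.169
Smallest integer k satisfying the bound: 57

57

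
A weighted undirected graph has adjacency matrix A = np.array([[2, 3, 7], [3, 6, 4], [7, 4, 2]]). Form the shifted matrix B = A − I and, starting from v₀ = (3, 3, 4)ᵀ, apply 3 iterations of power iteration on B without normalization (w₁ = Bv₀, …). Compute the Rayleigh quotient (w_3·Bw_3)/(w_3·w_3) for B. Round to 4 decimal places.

μ ≈ 11.6783

B = A − I has rows (1, 3, 7); (3, 5, 4); (7, 4, 1)
w1 = Bv₀ = (40, 40, 37)
w2 = Bw1 = (419, 468, 477)
w3 = Bw2 = (5162, 5505, 5282)
Bw3 = (58651, 64139, 63436)
w3·Bw3 = 990910609; w3·w3 = 84850793; μ ≈ 990910609/84850793 = 11.6783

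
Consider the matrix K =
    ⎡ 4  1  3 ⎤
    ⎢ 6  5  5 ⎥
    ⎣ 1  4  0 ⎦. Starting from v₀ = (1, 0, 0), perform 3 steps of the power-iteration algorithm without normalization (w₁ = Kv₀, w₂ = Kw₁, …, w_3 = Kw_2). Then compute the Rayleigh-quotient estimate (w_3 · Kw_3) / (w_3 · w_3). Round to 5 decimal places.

9.73650

w1 = Kv₀ = (4, 6, 1)
w2 = Kw1 = (25, 59, 28)
w3 = Kw2 = (243, 585, 261)
Kw3 = (2340, 5688, 2583)
w3·Kw3 = 243·2340 + 585·5688 + 261·2583 = 4570263; w3·w3 = 243·243 + 585·585 + 261·261 = 469395
λ ≈ 4570263/469395 = 9.73650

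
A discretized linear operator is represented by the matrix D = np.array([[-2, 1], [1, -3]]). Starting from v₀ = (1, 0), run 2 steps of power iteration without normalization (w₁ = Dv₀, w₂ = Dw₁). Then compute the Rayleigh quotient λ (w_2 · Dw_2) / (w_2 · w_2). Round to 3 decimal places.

-3.500

w1 = Dv₀ = ((-2)·1 + 1·0; 1·1 + (-3)·0) = (-2, 1)
w2 = Dw1 = ((-2)·(-2) + 1·1; 1·(-2) + (-3)·1) = (5, -5)
Dw2 = (-15, 20)
w2·Dw2 = 5·(-15) + (-5)·20 = -175; w2·w2 = 5·5 + (-5)·(-5) = 50
λ ≈ -175/50 = -3.500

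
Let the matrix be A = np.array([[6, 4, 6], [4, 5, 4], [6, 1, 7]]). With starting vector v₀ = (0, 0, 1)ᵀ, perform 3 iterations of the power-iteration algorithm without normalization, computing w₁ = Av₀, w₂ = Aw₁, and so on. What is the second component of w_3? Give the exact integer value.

1092

w1 = Av₀ = (6, 4, 7)
w2 = Aw1 = (94, 72, 89)
w3 = Aw2 = (1386, 1092, 1259)
The requested component of w3 is 1092.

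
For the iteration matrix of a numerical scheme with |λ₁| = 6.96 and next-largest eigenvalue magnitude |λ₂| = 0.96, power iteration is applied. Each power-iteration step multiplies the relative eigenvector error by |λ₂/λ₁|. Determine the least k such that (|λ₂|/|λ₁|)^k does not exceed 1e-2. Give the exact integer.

|λ₂/λ₁| = 0.96/6.96 = 0.13793
Need k ≥ ln(1e-2) / ln(0.13793) = -4.6052 / -1.9810 ≈ 2.325
Smallest integer k satisfying the bound: 3

3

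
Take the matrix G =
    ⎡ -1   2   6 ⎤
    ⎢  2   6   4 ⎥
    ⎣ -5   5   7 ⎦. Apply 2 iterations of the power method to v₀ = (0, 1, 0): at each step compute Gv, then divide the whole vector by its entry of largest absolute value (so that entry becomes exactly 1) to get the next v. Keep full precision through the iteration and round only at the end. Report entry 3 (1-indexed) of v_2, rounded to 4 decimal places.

0.9167

Gv0 = (2.00000, 6.00000, 5.00000); divide by 6.00000 → v1 = (0.33333, 1.00000, 0.83333)
Gv1 = (6.66667, 10.00000, 9.16667); divide by 10.00000 → v2 = (0.66667, 1.00000, 0.91667)
Requested entry of v2: 55/60 = 0.9167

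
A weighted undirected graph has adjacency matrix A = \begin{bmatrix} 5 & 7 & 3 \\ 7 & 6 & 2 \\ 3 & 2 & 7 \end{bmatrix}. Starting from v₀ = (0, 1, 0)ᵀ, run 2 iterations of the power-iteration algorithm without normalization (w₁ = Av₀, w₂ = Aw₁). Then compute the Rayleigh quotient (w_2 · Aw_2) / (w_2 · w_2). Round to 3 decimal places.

w1 = Av₀ = (5·0 + 7·1 + 3·0; 7·0 + 6·1 + 2·0; 3·0 + 2·1 + 7·0) = (7, 6, 2)
w2 = Aw1 = (5·7 + 7·6 + 3·2; 7·7 + 6·6 + 2·2; 3·7 + 2·6 + 7·2) = (83, 89, 47)
Aw2 = (1179, 1209, 756)
w2·Aw2 = 83·1179 + 89·1209 + 47·756 = 240990; w2·w2 = 83·83 + 89·89 + 47·47 = 17019
λ ≈ 240990/17019 = 14.160

14.160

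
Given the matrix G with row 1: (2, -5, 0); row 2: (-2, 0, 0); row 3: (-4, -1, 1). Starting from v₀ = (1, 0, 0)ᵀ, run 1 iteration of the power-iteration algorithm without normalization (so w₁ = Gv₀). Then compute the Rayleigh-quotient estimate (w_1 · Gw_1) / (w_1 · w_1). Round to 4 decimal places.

3.1667

w1 = Gv₀ = (2·1 + (-5)·0 + 0·0; (-2)·1 + 0·0 + 0·0; (-4)·1 + (-1)·0 + 1·0) = (2, -2, -4)
Gw1 = (14, -4, -10)
w1·Gw1 = 2·14 + (-2)·(-4) + (-4)·(-10) = 76; w1·w1 = 2·2 + (-2)·(-2) + (-4)·(-4) = 24
λ ≈ 76/24 = 3.1667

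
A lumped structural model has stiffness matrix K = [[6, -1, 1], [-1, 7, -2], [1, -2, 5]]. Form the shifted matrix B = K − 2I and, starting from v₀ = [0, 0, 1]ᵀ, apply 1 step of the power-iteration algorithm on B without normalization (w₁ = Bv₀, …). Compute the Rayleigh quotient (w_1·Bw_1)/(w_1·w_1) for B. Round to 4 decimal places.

6.0714

B = K − 2I has rows (4, -1, 1); (-1, 5, -2); (1, -2, 3)
w1 = Bv₀ = (4·0 + (-1)·0 + 1·1; (-1)·0 + 5·0 + (-2)·1; 1·0 + (-2)·0 + 3·1) = (1, -2, 3)
Bw1 = (9, -17, 14)
w1·Bw1 = 85; w1·w1 = 14; μ ≈ 85/14 = 6.0714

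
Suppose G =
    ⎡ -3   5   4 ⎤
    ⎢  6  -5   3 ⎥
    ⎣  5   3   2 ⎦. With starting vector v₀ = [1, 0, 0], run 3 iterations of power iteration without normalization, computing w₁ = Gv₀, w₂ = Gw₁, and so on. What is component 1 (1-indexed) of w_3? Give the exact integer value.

w1 = Gv₀ = (-3, 6, 5)
w2 = Gw1 = (59, -33, 13)
w3 = Gw2 = (-290, 558, 222)
The requested component of w3 is -290.

-290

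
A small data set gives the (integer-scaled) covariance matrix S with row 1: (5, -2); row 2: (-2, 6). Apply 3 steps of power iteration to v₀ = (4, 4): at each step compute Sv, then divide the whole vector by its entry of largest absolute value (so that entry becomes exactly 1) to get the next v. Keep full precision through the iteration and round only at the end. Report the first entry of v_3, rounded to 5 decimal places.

Sv0 = (12.000000, 16.000000); divide by 16.000000 → v1 = (0.750000, 1.000000)
Sv1 = (1.750000, 4.500000); divide by 4.500000 → v2 = (0.388889, 1.000000)
Sv2 = (-0.055556, 5.222222); divide by 5.222222 → v3 = (-0.010638, 1.000000)
Requested entry of v3: -4/376 = -0.01064

-0.01064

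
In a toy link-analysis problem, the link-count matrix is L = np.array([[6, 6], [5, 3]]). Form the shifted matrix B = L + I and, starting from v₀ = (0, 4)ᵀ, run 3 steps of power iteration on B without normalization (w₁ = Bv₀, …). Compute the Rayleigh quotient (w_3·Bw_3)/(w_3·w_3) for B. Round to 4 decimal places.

11.1789

B = L + I has rows (7, 6); (5, 4)
w1 = Bv₀ = (24, 16)
w2 = Bw1 = (264, 184)
w3 = Bw2 = (2952, 2056)
Bw3 = (33000, 22984)
w3·Bw3 = 144671104; w3·w3 = 12941440; μ ≈ 144671104/12941440 = 11.1789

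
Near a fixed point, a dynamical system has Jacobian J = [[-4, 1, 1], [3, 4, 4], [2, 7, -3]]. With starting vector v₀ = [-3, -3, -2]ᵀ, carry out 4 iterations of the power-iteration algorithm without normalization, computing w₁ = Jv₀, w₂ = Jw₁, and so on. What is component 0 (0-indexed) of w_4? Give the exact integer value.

-2513

w1 = Jv₀ = ((-4)·(-3) + 1·(-3) + 1·(-2); 3·(-3) + 4·(-3) + 4·(-2); 2·(-3) + 7·(-3) + (-3)·(-2)) = (7, -29, -21)
w2 = Jw1 = ((-4)·7 + 1·(-29) + 1·(-21); 3·7 + 4·(-29) + 4·(-21); 2·7 + 7·(-29) + (-3)·(-21)) = (-78, -179, -126)
w3 = Jw2 = (7, -1454, -1031)
w4 = Jw3 = (-2513, -9919, -7071)
The requested component of w4 is -2513.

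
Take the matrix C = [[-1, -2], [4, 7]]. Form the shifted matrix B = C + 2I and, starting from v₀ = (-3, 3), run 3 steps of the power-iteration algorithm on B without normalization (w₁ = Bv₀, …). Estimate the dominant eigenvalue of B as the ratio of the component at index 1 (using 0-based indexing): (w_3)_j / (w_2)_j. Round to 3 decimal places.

μ ≈ 7.424

B = C + 2I has rows (1, -2); (4, 9)
w1 = Bv₀ = (1·(-3) + (-2)·3; 4·(-3) + 9·3) = (-9, 15)
w2 = Bw1 = (1·(-9) + (-2)·15; 4·(-9) + 9·15) = (-39, 99)
w3 = Bw2 = (-237, 735)
Ratio: 735/99 = 7.424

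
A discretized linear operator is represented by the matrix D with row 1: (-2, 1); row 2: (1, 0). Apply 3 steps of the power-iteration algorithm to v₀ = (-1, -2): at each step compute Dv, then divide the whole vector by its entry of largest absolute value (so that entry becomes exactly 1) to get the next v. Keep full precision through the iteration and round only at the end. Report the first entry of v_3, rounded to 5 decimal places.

Dv0 = (0.000000, -1.000000); divide by -1.000000 → v1 = (0.000000, 1.000000)
Dv1 = (1.000000, 0.000000); divide by 1.000000 → v2 = (1.000000, 0.000000)
Dv2 = (-2.000000, 1.000000); divide by -2.000000 → v3 = (1.000000, -0.500000)
Requested entry of v3: 2/2 = 1.00000

1.00000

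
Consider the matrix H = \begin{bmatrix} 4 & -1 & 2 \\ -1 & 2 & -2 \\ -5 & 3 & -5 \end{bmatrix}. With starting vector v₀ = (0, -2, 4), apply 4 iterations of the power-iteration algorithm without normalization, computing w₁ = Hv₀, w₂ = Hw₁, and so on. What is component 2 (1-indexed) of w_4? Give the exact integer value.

158

w1 = Hv₀ = (10, -12, -26)
w2 = Hw1 = (0, 18, 44)
w3 = Hw2 = (70, -52, -166)
w4 = Hw3 = (0, 158, 324)
The requested component of w4 is 158.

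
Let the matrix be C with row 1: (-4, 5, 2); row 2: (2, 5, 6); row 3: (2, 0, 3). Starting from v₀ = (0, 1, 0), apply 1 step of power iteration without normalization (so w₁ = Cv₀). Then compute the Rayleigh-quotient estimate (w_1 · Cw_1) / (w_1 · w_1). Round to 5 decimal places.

w1 = Cv₀ = ((-4)·0 + 5·1 + 2·0; 2·0 + 5·1 + 6·0; 2·0 + 0·1 + 3·0) = (5, 5, 0)
Cw1 = (5, 35, 10)
w1·Cw1 = 5·5 + 5·35 + 0·10 = 200; w1·w1 = 5·5 + 5·5 + 0·0 = 50
λ ≈ 200/50 = 4.00000

λ ≈ 4.00000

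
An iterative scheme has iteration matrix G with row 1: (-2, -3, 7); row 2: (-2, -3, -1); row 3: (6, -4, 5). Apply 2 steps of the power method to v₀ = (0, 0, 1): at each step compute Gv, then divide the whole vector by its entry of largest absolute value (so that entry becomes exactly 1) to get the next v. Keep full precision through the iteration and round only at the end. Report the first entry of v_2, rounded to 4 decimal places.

0.3380

Gv0 = (7.00000, -1.00000, 5.00000); divide by 7.00000 → v1 = (1.00000, -0.14286, 0.71429)
Gv1 = (3.42857, -2.28571, 10.14286); divide by 10.14286 → v2 = (0.33803, -0.22535, 1.00000)
Requested entry of v2: 24/71 = 0.3380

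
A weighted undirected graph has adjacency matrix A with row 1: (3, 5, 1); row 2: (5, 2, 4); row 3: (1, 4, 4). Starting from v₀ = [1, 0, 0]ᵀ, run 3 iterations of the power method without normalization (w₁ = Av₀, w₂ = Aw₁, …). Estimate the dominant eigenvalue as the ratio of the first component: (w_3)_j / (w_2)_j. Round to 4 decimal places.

w1 = Av₀ = (3·1 + 5·0 + 1·0; 5·1 + 2·0 + 4·0; 1·1 + 4·0 + 4·0) = (3, 5, 1)
w2 = Aw1 = (3·3 + 5·5 + 1·1; 5·3 + 2·5 + 4·1; 1·3 + 4·5 + 4·1) = (35, 29, 27)
w3 = Aw2 = (277, 341, 259)
Ratio at component: 277 / 35 = 7.9143

7.9143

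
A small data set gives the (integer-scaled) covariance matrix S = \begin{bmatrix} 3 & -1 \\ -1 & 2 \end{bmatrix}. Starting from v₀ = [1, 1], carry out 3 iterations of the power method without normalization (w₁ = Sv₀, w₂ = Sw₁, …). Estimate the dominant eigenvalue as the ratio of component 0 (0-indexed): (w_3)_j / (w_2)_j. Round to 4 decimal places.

3.0000

w1 = Sv₀ = (3·1 + (-1)·1; (-1)·1 + 2·1) = (2, 1)
w2 = Sw1 = (3·2 + (-1)·1; (-1)·2 + 2·1) = (5, 0)
w3 = Sw2 = (15, -5)
Ratio at component: 15 / 5 = 3.0000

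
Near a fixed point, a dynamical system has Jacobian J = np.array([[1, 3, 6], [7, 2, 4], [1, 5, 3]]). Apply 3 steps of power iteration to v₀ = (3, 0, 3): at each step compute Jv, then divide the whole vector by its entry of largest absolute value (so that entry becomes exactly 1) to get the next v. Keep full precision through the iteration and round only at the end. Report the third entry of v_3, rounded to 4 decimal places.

Jv0 = (21.00000, 33.00000, 12.00000); divide by 33.00000 → v1 = (0.63636, 1.00000, 0.36364)
Jv1 = (5.81818, 7.90909, 6.72727); divide by 7.90909 → v2 = (0.73563, 1.00000, 0.85057)
Jv2 = (8.83908, 10.55172, 8.28736); divide by 10.55172 → v3 = (0.83769, 1.00000, 0.78540)
Requested entry of v3: 2163/2754 = 0.7854

0.7854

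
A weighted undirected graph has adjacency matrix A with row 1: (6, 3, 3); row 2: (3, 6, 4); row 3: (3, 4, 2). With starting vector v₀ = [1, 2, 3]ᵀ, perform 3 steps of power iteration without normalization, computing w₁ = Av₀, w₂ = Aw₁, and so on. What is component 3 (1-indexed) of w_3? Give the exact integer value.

w1 = Av₀ = (6·1 + 3·2 + 3·3; 3·1 + 6·2 + 4·3; 3·1 + 4·2 + 2·3) = (21, 27, 17)
w2 = Aw1 = (6·21 + 3·27 + 3·17; 3·21 + 6·27 + 4·17; 3·21 + 4·27 + 2·17) = (258, 293, 205)
w3 = Aw2 = (3042, 3352, 2356)
The requested component of w3 is 2356.

2356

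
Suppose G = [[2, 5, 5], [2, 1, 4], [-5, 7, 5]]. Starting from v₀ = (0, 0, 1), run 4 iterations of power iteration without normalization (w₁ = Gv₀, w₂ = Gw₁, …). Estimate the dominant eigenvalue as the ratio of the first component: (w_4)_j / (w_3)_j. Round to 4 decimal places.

w1 = Gv₀ = (2·0 + 5·0 + 5·1; 2·0 + 1·0 + 4·1; (-5)·0 + 7·0 + 5·1) = (5, 4, 5)
w2 = Gw1 = (2·5 + 5·4 + 5·5; 2·5 + 1·4 + 4·5; (-5)·5 + 7·4 + 5·5) = (55, 34, 28)
w3 = Gw2 = (420, 256, 103)
w4 = Gw3 = (2635, 1508, 207)
Ratio at component: 2635 / 420 = 6.2738

6.2738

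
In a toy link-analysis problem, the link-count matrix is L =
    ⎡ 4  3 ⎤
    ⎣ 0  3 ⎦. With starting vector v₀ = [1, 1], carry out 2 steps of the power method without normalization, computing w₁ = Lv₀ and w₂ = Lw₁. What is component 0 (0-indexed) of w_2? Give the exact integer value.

37

w1 = Lv₀ = (7, 3)
w2 = Lw1 = (37, 9)
The requested component of w2 is 37.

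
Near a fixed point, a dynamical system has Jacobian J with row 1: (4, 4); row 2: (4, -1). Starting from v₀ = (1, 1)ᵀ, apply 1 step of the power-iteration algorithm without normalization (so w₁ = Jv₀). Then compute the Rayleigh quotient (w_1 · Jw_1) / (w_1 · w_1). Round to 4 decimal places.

w1 = Jv₀ = (8, 3)
Jw1 = (44, 29)
w1·Jw1 = 8·44 + 3·29 = 439; w1·w1 = 8·8 + 3·3 = 73
λ ≈ 439/73 = 6.0137

λ ≈ 6.0137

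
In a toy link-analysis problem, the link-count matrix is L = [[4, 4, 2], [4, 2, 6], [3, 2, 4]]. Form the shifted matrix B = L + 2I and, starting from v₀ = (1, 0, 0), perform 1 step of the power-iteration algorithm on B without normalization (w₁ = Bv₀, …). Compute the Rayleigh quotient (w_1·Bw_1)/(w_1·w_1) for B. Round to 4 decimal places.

B = L + 2I has rows (6, 4, 2); (4, 4, 6); (3, 2, 6)
w1 = Bv₀ = (6·1 + 4·0 + 2·0; 4·1 + 4·0 + 6·0; 3·1 + 2·0 + 6·0) = (6, 4, 3)
Bw1 = (58, 58, 44)
w1·Bw1 = 712; w1·w1 = 61; μ ≈ 712/61 = 11.6721

μ ≈ 11.6721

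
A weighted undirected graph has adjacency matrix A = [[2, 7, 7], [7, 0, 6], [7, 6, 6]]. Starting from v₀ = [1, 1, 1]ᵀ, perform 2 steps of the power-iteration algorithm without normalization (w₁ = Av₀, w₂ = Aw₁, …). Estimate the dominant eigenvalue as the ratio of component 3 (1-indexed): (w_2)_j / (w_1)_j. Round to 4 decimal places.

16.0000

w1 = Av₀ = (16, 13, 19)
w2 = Aw1 = (256, 226, 304)
Ratio at component: 304 / 19 = 16.0000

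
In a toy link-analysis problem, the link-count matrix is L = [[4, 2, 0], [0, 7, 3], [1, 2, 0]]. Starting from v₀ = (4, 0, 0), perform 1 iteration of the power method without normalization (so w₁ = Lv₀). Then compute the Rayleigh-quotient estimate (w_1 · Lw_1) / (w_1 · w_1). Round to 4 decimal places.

λ ≈ 4.0000

w1 = Lv₀ = (16, 0, 4)
Lw1 = (64, 12, 16)
w1·Lw1 = 16·64 + 0·12 + 4·16 = 1088; w1·w1 = 16·16 + 0·0 + 4·4 = 272
λ ≈ 1088/272 = 4.0000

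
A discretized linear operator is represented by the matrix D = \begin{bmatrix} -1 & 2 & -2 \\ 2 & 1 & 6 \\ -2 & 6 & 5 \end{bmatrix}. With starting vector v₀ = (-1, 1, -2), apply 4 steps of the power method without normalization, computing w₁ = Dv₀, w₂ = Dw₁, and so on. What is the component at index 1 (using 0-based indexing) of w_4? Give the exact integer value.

-3367

w1 = Dv₀ = ((-1)·(-1) + 2·1 + (-2)·(-2); 2·(-1) + 1·1 + 6·(-2); (-2)·(-1) + 6·1 + 5·(-2)) = (7, -13, -2)
w2 = Dw1 = ((-1)·7 + 2·(-13) + (-2)·(-2); 2·7 + 1·(-13) + 6·(-2); (-2)·7 + 6·(-13) + 5·(-2)) = (-29, -11, -102)
w3 = Dw2 = (211, -681, -518)
w4 = Dw3 = (-537, -3367, -7098)
The requested component of w4 is -3367.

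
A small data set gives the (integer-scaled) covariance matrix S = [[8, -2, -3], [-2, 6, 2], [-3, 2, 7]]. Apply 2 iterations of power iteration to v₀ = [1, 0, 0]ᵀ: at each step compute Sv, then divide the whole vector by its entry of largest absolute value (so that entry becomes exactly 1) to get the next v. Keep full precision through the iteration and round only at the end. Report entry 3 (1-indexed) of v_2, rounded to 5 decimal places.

-0.63636

Sv0 = (8.000000, -2.000000, -3.000000); divide by 8.000000 → v1 = (1.000000, -0.250000, -0.375000)
Sv1 = (9.625000, -4.250000, -6.125000); divide by 9.625000 → v2 = (1.000000, -0.441558, -0.636364)
Requested entry of v2: -49/77 = -0.63636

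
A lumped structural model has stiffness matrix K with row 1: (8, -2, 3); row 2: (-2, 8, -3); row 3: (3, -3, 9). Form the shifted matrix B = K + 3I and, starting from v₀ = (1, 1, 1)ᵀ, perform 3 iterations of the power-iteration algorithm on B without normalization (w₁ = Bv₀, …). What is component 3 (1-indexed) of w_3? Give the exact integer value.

B = K + 3I has rows (11, -2, 3); (-2, 11, -3); (3, -3, 12)
w1 = Bv₀ = (12, 6, 12)
w2 = Bw1 = (156, 6, 162)
w3 = Bw2 = (2190, -732, 2394)
Requested component of w3: 2394

2394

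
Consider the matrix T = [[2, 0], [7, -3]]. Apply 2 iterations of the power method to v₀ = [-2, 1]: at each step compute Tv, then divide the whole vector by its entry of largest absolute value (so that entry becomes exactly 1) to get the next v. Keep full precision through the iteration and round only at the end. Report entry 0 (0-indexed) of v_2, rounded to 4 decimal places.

-0.3478

Tv0 = (-4.00000, -17.00000); divide by -17.00000 → v1 = (0.23529, 1.00000)
Tv1 = (0.47059, -1.35294); divide by -1.35294 → v2 = (-0.34783, 1.00000)
Requested entry of v2: -8/23 = -0.3478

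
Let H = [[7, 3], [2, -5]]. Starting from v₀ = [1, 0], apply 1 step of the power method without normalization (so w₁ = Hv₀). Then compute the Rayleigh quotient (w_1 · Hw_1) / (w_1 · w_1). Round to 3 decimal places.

7.415

w1 = Hv₀ = (7·1 + 3·0; 2·1 + (-5)·0) = (7, 2)
Hw1 = (55, 4)
w1·Hw1 = 7·55 + 2·4 = 393; w1·w1 = 7·7 + 2·2 = 53
λ ≈ 393/53 = 7.415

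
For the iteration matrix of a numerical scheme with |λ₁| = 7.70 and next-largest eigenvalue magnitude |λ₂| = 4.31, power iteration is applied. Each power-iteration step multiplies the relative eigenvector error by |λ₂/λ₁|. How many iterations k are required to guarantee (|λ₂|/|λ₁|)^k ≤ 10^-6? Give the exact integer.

|λ₂/λ₁| = 4.31/7.70 = 0.55974
Need k ≥ ln(10^-6) / ln(0.55974) = -13.8155 / -0.5803 ≈ 23.808
Smallest integer k satisfying the bound: 24

24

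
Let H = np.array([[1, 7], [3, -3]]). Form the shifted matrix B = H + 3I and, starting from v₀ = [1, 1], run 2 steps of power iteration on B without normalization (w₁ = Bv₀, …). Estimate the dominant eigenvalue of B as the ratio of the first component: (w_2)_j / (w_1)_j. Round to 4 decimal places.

B = H + 3I has rows (4, 7); (3, 0)
w1 = Bv₀ = (4·1 + 7·1; 3·1 + 0·1) = (11, 3)
w2 = Bw1 = (4·11 + 7·3; 3·11 + 0·3) = (65, 33)
Ratio: 65/11 = 5.9091

5.9091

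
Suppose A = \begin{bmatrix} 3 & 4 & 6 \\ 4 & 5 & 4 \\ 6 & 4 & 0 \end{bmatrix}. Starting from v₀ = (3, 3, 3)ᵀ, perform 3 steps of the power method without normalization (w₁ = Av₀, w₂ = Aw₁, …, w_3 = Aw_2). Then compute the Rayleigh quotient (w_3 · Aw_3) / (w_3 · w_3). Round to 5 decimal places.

w1 = Av₀ = (3·3 + 4·3 + 6·3; 4·3 + 5·3 + 4·3; 6·3 + 4·3 + 0·3) = (39, 39, 30)
w2 = Aw1 = (3·39 + 4·39 + 6·30; 4·39 + 5·39 + 4·30; 6·39 + 4·39 + 0·30) = (453, 471, 390)
w3 = Aw2 = (5583, 5727, 4602)
Aw3 = (67269, 69375, 56406)
w3·Aw3 = 5583·67269 + 5727·69375 + 4602·56406 = 1032453864; w3·w3 = 5583·5583 + 5727·5727 + 4602·4602 = 85146822
λ ≈ 1032453864/85146822 = 12.12557

λ ≈ 12.12557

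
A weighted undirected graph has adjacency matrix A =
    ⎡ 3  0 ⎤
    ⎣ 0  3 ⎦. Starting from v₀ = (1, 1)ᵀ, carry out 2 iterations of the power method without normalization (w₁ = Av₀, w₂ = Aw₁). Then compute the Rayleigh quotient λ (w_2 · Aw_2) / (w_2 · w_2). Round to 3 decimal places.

w1 = Av₀ = (3·1 + 0·1; 0·1 + 3·1) = (3, 3)
w2 = Aw1 = (3·3 + 0·3; 0·3 + 3·3) = (9, 9)
Aw2 = (27, 27)
w2·Aw2 = 9·27 + 9·27 = 486; w2·w2 = 9·9 + 9·9 = 162
λ ≈ 486/162 = 3.000

λ ≈ 3.000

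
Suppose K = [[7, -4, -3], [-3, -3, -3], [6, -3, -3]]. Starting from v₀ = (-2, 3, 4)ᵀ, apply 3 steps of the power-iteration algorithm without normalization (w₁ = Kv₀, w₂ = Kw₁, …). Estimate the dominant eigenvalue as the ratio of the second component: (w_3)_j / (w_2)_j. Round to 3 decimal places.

w1 = Kv₀ = (-38, -15, -33)
w2 = Kw1 = (-107, 258, -84)
w3 = Kw2 = (-1529, -201, -1164)
Ratio at component: -201 / 258 = -0.779

-0.779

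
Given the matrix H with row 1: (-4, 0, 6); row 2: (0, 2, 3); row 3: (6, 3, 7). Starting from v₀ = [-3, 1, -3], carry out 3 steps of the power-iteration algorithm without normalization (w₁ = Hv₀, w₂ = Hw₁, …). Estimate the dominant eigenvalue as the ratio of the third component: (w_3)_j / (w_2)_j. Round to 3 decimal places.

w1 = Hv₀ = ((-4)·(-3) + 0·1 + 6·(-3); 0·(-3) + 2·1 + 3·(-3); 6·(-3) + 3·1 + 7·(-3)) = (-6, -7, -36)
w2 = Hw1 = ((-4)·(-6) + 0·(-7) + 6·(-36); 0·(-6) + 2·(-7) + 3·(-36); 6·(-6) + 3·(-7) + 7·(-36)) = (-192, -122, -309)
w3 = Hw2 = (-1086, -1171, -3681)
Ratio at component: -3681 / -309 = 11.913

λ ≈ 11.913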